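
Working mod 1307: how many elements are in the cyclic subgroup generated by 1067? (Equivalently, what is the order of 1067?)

The order of 1067 must divide p − 1 = 1306 = 2 · 653.
Divisors: 1, 2, 653, 1306.
Check each in increasing order: 1067^1 ≡ 1067;  1067^2 ≡ 92;  1067^653 ≡ 1.
Smallest exponent giving 1 is 653.

653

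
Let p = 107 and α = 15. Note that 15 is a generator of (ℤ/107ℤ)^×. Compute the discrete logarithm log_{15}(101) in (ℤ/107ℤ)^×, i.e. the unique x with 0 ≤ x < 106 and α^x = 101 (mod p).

Baby-step giant-step with m = ceil(sqrt(106)) = 11.
Baby table (15^j mod 107 for j=0..10):
  0:1  1:15  2:11  3:58  4:14  5:103  6:47  7:63
  8:89  9:51  10:16
Giant step factor: 15^(-11) ≡ 70 (mod 107).
Scan 101·70^i mod 107 for i = 0, 1, …:
  i=0: 101   i=1: 8   i=2: 25   i=3: 38
  i=4: 92   i=5: 20   i=6: 9   i=7: 95
  i=8: 16
Match at i=8, j=10: x = 8·11 + 10 = 98.

98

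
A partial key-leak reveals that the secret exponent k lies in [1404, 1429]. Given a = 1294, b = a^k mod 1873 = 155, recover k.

Compute 1294^1404 mod 1873 = 737, then multiply by 1294 repeatedly:
  1294^1404=737  1294^1405=321  1294^1406=1441  1294^1407=1019  1294^1408=1867
  1294^1409=1601  1294^1410=156  1294^1411=1453  1294^1412=1563  1294^1413=1555
  1294^1414=568  1294^1415=776  1294^1416=216  1294^1417=427  1294^1418=3
  1294^1419=136  1294^1420=1795  1294^1421=210  1294^1422=155
Found 155 at exponent 1422.

1422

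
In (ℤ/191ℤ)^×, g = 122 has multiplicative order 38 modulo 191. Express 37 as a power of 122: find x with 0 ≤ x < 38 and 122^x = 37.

Successive powers of 122 modulo 191:
  122^0=1  122^1=122  122^2=177  122^3=11  122^4=5  122^5=37
So 122^5 ≡ 37 (mod 191), giving x = 5.

5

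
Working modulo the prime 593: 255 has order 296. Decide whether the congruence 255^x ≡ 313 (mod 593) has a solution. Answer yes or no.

yes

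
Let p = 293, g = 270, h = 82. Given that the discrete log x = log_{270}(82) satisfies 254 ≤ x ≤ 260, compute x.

Compute 270^254 mod 293 = 202, then multiply by 270 repeatedly:
  270^254=202  270^255=42  270^256=206  270^257=243  270^258=271
  270^259=213  270^260=82
Found 82 at exponent 260.

260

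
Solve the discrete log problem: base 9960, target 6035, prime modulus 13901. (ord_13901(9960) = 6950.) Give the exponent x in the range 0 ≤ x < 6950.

5124

Baby-step giant-step with m = ceil(sqrt(6950)) = 84.
Baby table (9960^j mod 13901 for j=0..83):
  0:1  1:9960  2:4064  3:11629  4:1708  5:10757  6:4713  7:11704
  8:11955  9:9735  10:1125  11:794  12:12472  13:1784  14:3162  15:7755
  16:5844  17:2753  18:7108  19:11788  20:634  21:3586  22:4891  23:5256
  24:12495  25:8448  26:13228  27:11103  28:3425  29:13847  30:4299  31:2960
  32:11480  33:5075  34:2964  35:9617  36:7430  37:7777  38:2548  39:8755
  40:12728  41:7661  42:971  43:9965  44:12161  45:4147  46:4249  47:5396
  48:2894  49:7467  50:970  51:5  52:8097  53:6419  54:2541  55:8540
  56:12082  57:9664  58:2916  59:4171  60:6972  61:5625  62:3970  63:6756
  64:8920  65:1909  66:10973  67:1418  68:13765  69:7738  70:3336  71:3170
  72:4029  73:10554  74:12379  75:6871  76:537  77:10536  78:13812  79:3224
  80:13631  81:7594  82:899  83:1796
Giant step factor: 9960^(-84) ≡ 9737 (mod 13901).
Scan 6035·9737^i mod 13901 for i = 0, 1, …:
  i=0: 6035   i=1: 3268   i=2: 1127   i=3: 5710
  i=4: 8171   i=5: 5604   i=6: 4723   i=7: 3343
  i=8: 8550   i=9: 12162     …   i=60: 11474
  i=61: 1
Match at i=61, j=0: x = 61·84 + 0 = 5124.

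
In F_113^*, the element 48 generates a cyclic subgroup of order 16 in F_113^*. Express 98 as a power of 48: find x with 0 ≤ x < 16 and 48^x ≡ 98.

12

Successive powers of 48 modulo 113:
  48^0=1  48^1=48  48^2=44  48^3=78  48^4=15  48^5=42
  48^6=95  48^7=40  48^8=112  48^9=65  48^10=69  48^11=35
  48^12=98
So 48^12 ≡ 98 (mod 113), giving x = 12.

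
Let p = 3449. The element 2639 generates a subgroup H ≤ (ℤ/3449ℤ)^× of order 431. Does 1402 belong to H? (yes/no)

no

1402 ∈ ⟨2639⟩ iff 1402^431 ≡ 1 (mod 3449), since |⟨2639⟩| = 431.
1402^431 mod 3449 = 76.
Since 76 ≠ 1, 1402 does not lie in the subgroup.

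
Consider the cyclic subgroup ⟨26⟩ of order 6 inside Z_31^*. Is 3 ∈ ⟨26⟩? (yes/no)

no

3 ∈ ⟨26⟩ iff 3^6 ≡ 1 (mod 31), since |⟨26⟩| = 6.
3^6 mod 31 = 16.
Since 16 ≠ 1, 3 does not lie in the subgroup.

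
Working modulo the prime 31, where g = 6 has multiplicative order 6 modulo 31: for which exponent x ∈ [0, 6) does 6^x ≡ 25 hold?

4

Successive powers of 6 modulo 31:
  6^0=1  6^1=6  6^2=5  6^3=30  6^4=25
So 6^4 ≡ 25 (mod 31), giving x = 4.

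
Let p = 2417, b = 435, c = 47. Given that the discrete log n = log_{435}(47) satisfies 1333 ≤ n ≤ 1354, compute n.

1353

Compute 435^1333 mod 2417 = 1817, then multiply by 435 repeatedly:
  435^1333=1817  435^1334=36  435^1335=1158  435^1336=994  435^1337=2164
  435^1338=1127  435^1339=2011  435^1340=2248  435^1341=1412  435^1342=302
  435^1343=852  435^1344=819  435^1345=966  435^1346=2069  435^1347=891
  435^1348=865  435^1349=1640  435^1350=385  435^1351=702  435^1352=828
  435^1353=47
Found 47 at exponent 1353.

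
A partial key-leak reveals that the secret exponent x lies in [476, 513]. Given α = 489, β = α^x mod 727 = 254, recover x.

490

Compute 489^476 mod 727 = 341, then multiply by 489 repeatedly:
  489^476=341  489^477=266  489^478=668  489^479=229  489^480=23
  489^481=342  489^482=28  489^483=606  489^484=445  489^485=232
  489^486=36  489^487=156  489^488=676  489^489=506  489^490=254
Found 254 at exponent 490.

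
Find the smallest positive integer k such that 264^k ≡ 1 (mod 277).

The order of 264 must divide p − 1 = 276 = 2^2 · 3 · 23.
Divisors: 1, 2, 3, 4, 6, 12, 23, 46, 69, 92, 138, 276.
Check each in increasing order: 264^1 ≡ 264;  264^2 ≡ 169;  264^3 ≡ 19;  264^4 ≡ 30;  264^6 ≡ 84;  264^12 ≡ 131;  264^23 ≡ 1.
Smallest exponent giving 1 is 23.

23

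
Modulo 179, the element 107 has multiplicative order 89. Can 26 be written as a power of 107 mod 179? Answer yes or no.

no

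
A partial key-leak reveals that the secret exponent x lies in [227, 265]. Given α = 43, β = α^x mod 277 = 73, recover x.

Compute 43^227 mod 277 = 124, then multiply by 43 repeatedly:
  43^227=124  43^228=69  43^229=197  43^230=161  43^231=275
  43^232=191  43^233=180  43^234=261  43^235=143  43^236=55
  43^237=149  43^238=36  43^239=163  43^240=84  43^241=11
  43^242=196  43^243=118  43^244=88  43^245=183  43^246=113
  43^247=150  43^248=79  43^249=73
Found 73 at exponent 249.

249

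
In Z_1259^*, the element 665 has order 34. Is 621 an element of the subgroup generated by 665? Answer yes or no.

no

621 ∈ ⟨665⟩ iff 621^34 ≡ 1 (mod 1259), since |⟨665⟩| = 34.
621^34 mod 1259 = 771.
Since 771 ≠ 1, 621 does not lie in the subgroup.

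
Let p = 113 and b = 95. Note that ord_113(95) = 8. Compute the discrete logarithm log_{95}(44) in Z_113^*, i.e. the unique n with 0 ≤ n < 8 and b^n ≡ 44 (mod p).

3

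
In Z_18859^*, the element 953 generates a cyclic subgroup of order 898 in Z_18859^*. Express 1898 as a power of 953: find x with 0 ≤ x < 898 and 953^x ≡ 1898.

479

Baby-step giant-step with m = ceil(sqrt(898)) = 30.
Baby table (953^j mod 18859 for j=0..29):
  0:1  1:953  2:2977  3:8231  4:17658  5:5846  6:7833  7:15544
  8:9117  9:13361  10:3208  11:2066  12:7562  13:2448  14:13287  15:8122
  16:8076  17:1956  18:15886  19:14440  20:13109  21:8219  22:6222  23:7840
  24:3356  25:11097  26:14401  27:13660  28:5270  29:5816
Giant step factor: 953^(-30) ≡ 5455 (mod 18859).
Scan 1898·5455^i mod 18859 for i = 0, 1, …:
  i=0: 1898   i=1: 18858   i=2: 13404   i=3: 2477
  i=4: 8991   i=5: 12505   i=6: 1772   i=7: 10452
  i=8: 4903   i=9: 3803     …   i=14: 12606
  i=15: 5816
Match at i=15, j=29: x = 15·30 + 29 = 479.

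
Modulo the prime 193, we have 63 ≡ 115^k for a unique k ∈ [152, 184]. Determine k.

Compute 115^152 mod 193 = 186, then multiply by 115 repeatedly:
  115^152=186  115^153=160  115^154=65  115^155=141  115^156=3
  115^157=152  115^158=110  115^159=105  115^160=109  115^161=183
  115^162=8  115^163=148  115^164=36  115^165=87  115^166=162
  115^167=102  115^168=150  115^169=73  115^170=96  115^171=39
  115^172=46  115^173=79  115^174=14  115^175=66  115^176=63
Found 63 at exponent 176.

176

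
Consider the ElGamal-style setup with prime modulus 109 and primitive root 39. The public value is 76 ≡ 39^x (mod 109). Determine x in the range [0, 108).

Successive powers of 39 modulo 109:
  39^0=1  39^1=39  39^2=104  39^3=23  39^4=25  39^5=103
  39^6=93  39^7=30  39^8=80  39^9=68  39^10=36  39^11=96
  39^12=38  39^13=65  39^14=28  39^15=2  39^16=78  39^17=99
  39^18=46  39^19=50  39^20=97  39^21=77  39^22=60  39^23=51
  39^24=27  39^25=72  39^26=83  39^27=76
So 39^27 ≡ 76 (mod 109), giving x = 27.

27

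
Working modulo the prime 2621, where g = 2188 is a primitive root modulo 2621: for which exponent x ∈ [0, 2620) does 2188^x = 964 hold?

254

Baby-step giant-step with m = ceil(sqrt(2620)) = 52.
Baby table (2188^j mod 2621 for j=0..51):
  0:1  1:2188  2:1398  3:117  4:1759  5:1064  6:584  7:1365
  8:1301  9:182  10:2445  11:199  12:326  13:376  14:2315  15:1448
  16:2056  17:892  18:1672  19:2041  20:2145  21:1670  22:286  23:1970
  24:1436  25:2010  26:2463  27:268  28:1901  29:2482  30:2525  31:2253
  32:2084  33:1873  34:1501  35:75  36:1598  37:10  38:912  39:875
  40:1170  41:1864  42:156  43:598  44:545  45:2526  46:1820  47:861
  48:1990  49:639  50:1139  51:2182
Giant step factor: 2188^(-52) ≡ 894 (mod 2621).
Scan 964·894^i mod 2621 for i = 0, 1, …:
  i=0: 964   i=1: 2128   i=2: 2207   i=3: 2066
  i=4: 1820
Match at i=4, j=46: x = 4·52 + 46 = 254.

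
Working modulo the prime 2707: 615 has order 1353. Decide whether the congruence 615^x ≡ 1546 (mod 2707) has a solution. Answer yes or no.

1546 ∈ ⟨615⟩ iff 1546^1353 ≡ 1 (mod 2707), since |⟨615⟩| = 1353.
1546^1353 mod 2707 = 2706.
Since 2706 ≠ 1, 1546 does not lie in the subgroup.

no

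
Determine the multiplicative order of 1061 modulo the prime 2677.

The order of 1061 must divide p − 1 = 2676 = 2^2 · 3 · 223.
Divisors: 1, 2, 3, 4, 6, 12, 223, 446, 669, 892, 1338, 2676.
Check each in increasing order: 1061^1 ≡ 1061;  1061^2 ≡ 1381;  1061^3 ≡ 922;  1061^4 ≡ 1137;  1061^6 ≡ 1475;  1061^12 ≡ 1901;  1061^223 ≡ 550;  1061^446 ≡ 2676;  1061^669 ≡ 2127;  1061^892 ≡ 1.
Smallest exponent giving 1 is 892.

892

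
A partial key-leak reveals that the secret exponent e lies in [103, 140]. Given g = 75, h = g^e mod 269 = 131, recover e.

108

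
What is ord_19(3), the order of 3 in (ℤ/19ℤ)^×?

18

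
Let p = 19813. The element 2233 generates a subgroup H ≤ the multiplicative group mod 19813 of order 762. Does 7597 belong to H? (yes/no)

no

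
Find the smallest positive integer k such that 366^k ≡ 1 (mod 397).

The order of 366 must divide p − 1 = 396 = 2^2 · 3^2 · 11.
Divisors: 1, 2, 3, 4, 6, 9, 11, 12, 18, 22, 33, 36, 44, 66, 99, 132, 198, 396.
Check each in increasing order: 366^1 ≡ 366;  366^2 ≡ 167;  366^3 ≡ 381;  366^4 ≡ 99;  366^6 ≡ 256;  366^9 ≡ 271;  366^11 ≡ 396;  366^12 ≡ 31;  366^18 ≡ 393;  366^22 ≡ 1.
Smallest exponent giving 1 is 22.

22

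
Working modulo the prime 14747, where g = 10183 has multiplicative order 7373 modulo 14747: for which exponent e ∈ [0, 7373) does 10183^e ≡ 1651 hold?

3920

Baby-step giant-step with m = ceil(sqrt(7373)) = 86.
Baby table (10183^j mod 14747 for j=0..85):
  0:1  1:10183  2:7332  3:12442  4:5409  5:14549  6:4105  7:8217
  8:13980  9:5549  10:9710  11:13042  12:9951  13:4396  14:7323  15:9277
  16:13156  17:5800  18:14412  19:9999  20:6529  21:5331  22:1866  23:7342
  24:11043  25:4994  26:6246  27:13954  28:6237  29:10789  30:13984  31:2040
  32:9544  33:3822  34:2093  35:3604  36:8996  37:12651  38:10088  39:13249
  40:9011  41:3179  42:2092  43:8168  44:1664  45:209  46:4679  47:13447
  48:4906  49:9709  50:2859  51:2619  52:6701  53:1914  54:9475  55:9051
  56:12330  57:432  58:4450  59:11566  60:7036  61:6662  62:2946  63:3720
  64:10464  65:7837  66:8154  67:6572  68:790  69:7455  70:11456  71:7678
  72:11227  73:5797  74:13357  75:2750  76:13444  77:3851  78:2460  79:9774
  80:1139  81:7295  82:4346  83:14318  84:11352  85:10430
Giant step factor: 10183^(-86) ≡ 14395 (mod 14747).
Scan 1651·14395^i mod 14747 for i = 0, 1, …:
  i=0: 1651   i=1: 8728   i=2: 9867   i=3: 7108
  i=4: 4974   i=5: 4045   i=6: 6619   i=7: 138
  i=8: 10412   i=9: 6979     …   i=44: 4726
  i=45: 2859
Match at i=45, j=50: e = 45·86 + 50 = 3920.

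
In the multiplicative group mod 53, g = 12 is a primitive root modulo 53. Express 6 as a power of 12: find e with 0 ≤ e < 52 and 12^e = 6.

42

Baby-step giant-step with m = ceil(sqrt(52)) = 8.
Baby table (12^j mod 53 for j=0..7):
  0:1  1:12  2:38  3:32  4:13  5:50  6:17  7:45
Giant step factor: 12^(-8) ≡ 16 (mod 53).
Scan 6·16^i mod 53 for i = 0, 1, …:
  i=0: 6   i=1: 43   i=2: 52   i=3: 37
  i=4: 9   i=5: 38
Match at i=5, j=2: e = 5·8 + 2 = 42.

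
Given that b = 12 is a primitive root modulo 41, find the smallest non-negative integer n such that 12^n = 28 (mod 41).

33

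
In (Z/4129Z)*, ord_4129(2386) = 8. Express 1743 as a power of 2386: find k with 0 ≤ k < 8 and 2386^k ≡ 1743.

5

Successive powers of 2386 modulo 4129:
  2386^0=1  2386^1=2386  2386^2=3234  2386^3=3352  2386^4=4128  2386^5=1743
So 2386^5 ≡ 1743 (mod 4129), giving k = 5.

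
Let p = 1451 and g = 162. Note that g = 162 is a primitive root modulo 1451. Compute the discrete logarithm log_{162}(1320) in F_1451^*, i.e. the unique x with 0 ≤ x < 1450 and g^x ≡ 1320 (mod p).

143

Baby-step giant-step with m = ceil(sqrt(1450)) = 39.
Baby table (162^j mod 1451 for j=0..38):
  0:1  1:162  2:126  3:98  4:1366  5:740  6:898  7:376
  8:1421  9:944  10:573  11:1413  12:1099  13:1016  14:629  15:328
  16:900  17:700  18:222  19:1140  20:403  21:1442  22:1444  23:317
  24:569  25:765  26:595  27:624  28:969  29:270  30:210  31:647
  32:342  33:266  34:1013  35:143  36:1401  37:606  38:955
Giant step factor: 162^(-39) ≡ 252 (mod 1451).
Scan 1320·252^i mod 1451 for i = 0, 1, …:
  i=0: 1320   i=1: 361   i=2: 1010   i=3: 595
Match at i=3, j=26: x = 3·39 + 26 = 143.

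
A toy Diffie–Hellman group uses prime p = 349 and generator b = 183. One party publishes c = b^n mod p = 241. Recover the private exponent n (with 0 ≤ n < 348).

154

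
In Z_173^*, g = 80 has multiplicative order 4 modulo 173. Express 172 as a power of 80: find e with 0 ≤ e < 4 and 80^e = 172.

2

Successive powers of 80 modulo 173:
  80^0=1  80^1=80  80^2=172
So 80^2 ≡ 172 (mod 173), giving e = 2.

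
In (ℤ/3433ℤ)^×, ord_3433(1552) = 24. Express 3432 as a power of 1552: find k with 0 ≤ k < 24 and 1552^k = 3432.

12

Successive powers of 1552 modulo 3433:
  1552^0=1  1552^1=1552  1552^2=2171  1552^3=1619  1552^4=3165  1552^5=2890
  1552^6=1782  1552^7=2099  1552^8=3164  1552^9=1338  1552^10=3044  1552^11=480
  1552^12=3432
So 1552^12 ≡ 3432 (mod 3433), giving k = 12.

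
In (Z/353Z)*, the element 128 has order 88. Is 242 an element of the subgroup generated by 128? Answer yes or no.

242 ∈ ⟨128⟩ iff 242^88 ≡ 1 (mod 353), since |⟨128⟩| = 88.
242^88 mod 353 = 1.
Since 1 = 1, 242 lies in the subgroup.

yes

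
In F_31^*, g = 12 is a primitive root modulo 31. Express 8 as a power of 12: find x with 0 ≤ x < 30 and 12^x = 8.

18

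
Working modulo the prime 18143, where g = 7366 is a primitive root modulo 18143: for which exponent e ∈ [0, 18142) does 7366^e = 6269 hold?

373

Baby-step giant-step with m = ceil(sqrt(18142)) = 135.
Baby table (7366^j mod 18143 for j=0..134):
  0:1  1:7366  2:10386  3:12388  4:8861  5:9755  6:9050  7:4918
  8:12560  9:5803  10:18133  11:17055  12:4998  13:3121  14:2105  15:11308
  16:215  17:5249  18:1401  19:14542  20:100  21:10880  22:4449  23:5076
  24:15236  25:13921  26:15993  27:1939  28:4133  29:17867  30:17143  31:58
  32:9939  33:3669  34:10927  35:5934  36:3357  37:16896  38:13099  39:2760
  40:10000  41:17563  42:9468  43:17739  44:17731  45:13232  46:2716  47:12470
  48:14154  49:8686  50:8858  51:5800  52:14178  53:4040  54:4120  55:12824
  56:9126  57:2301  58:3604  59:3855  60:2135  61:14572  62:3364  63:14029
  64:13229  65:16904  66:17598  67:13276  68:246  69:15879  70:14936  71:17567
  72:2646  73:4854  74:12854  75:12390  76:5450  77:12384  78:15683  79:4497
  80:13927  81:5760  82:9826  83:5889  84:16604  85:3101  86:18072  87:3161
  88:6457  89:9459  90:5874  91:14972  92:10598  93:13682  94:15390  95:5276
  96:710  97:4676  98:8002  99:14268  100:13832  101:13567  102:2878  103:8324
  104:9387  105:1669  106:11043  107:7669  108:10695  109:2464  110:6824  111:9474
  112:7506  113:7475  114:14988  115:1453  116:16571  117:14025  118:1908  119:11646
  120:4332  121:14118  122:15655  123:15965  124:13407  125:3613  126:15720  127:4894
  128:17206  129:10541  130:11109  131:3964  132:6737  133:3637  134:11074
Giant step factor: 7366^(-135) ≡ 8490 (mod 18143).
Scan 6269·8490^i mod 18143 for i = 0, 1, …:
  i=0: 6269   i=1: 10391   i=2: 8324
Match at i=2, j=103: e = 2·135 + 103 = 373.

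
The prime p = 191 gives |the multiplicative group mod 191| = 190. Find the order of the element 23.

The order of 23 must divide p − 1 = 190 = 2 · 5 · 19.
Divisors: 1, 2, 5, 10, 19, 38, 95, 190.
Check each in increasing order: 23^1 ≡ 23;  23^2 ≡ 147;  23^5 ≡ 25;  23^10 ≡ 52;  23^19 ≡ 184;  23^38 ≡ 49;  23^95 ≡ 1.
Smallest exponent giving 1 is 95.

95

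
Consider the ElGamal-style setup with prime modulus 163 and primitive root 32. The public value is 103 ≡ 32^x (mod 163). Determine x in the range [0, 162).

Baby-step giant-step with m = ceil(sqrt(162)) = 13.
Baby table (32^j mod 163 for j=0..12):
  0:1  1:32  2:46  3:5  4:160  5:67  6:25  7:148
  8:9  9:125  10:88  11:45  12:136
Giant step factor: 32^(-13) ≡ 153 (mod 163).
Scan 103·153^i mod 163 for i = 0, 1, …:
  i=0: 103   i=1: 111   i=2: 31   i=3: 16
  i=4: 3   i=5: 133   i=6: 137   i=7: 97
  i=8: 8   i=9: 83   i=10: 148
Match at i=10, j=7: x = 10·13 + 7 = 137.

137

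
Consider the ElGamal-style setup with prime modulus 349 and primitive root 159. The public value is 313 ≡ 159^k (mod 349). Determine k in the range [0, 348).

Baby-step giant-step with m = ceil(sqrt(348)) = 19.
Baby table (159^j mod 349 for j=0..18):
  0:1  1:159  2:153  3:246  4:26  5:295  6:139  7:114
  8:327  9:341  10:124  11:172  12:126  13:141  14:83  15:284
  16:135  17:176  18:64
Giant step factor: 159^(-19) ≡ 165 (mod 349).
Scan 313·165^i mod 349 for i = 0, 1, …:
  i=0: 313   i=1: 342   i=2: 241   i=3: 328
  i=4: 25   i=5: 286   i=6: 75   i=7: 160
  i=8: 225   i=9: 131     …   i=16: 77
  i=17: 141
Match at i=17, j=13: k = 17·19 + 13 = 336.

336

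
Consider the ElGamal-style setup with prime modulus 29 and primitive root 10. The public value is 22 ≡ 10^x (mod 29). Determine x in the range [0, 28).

6

Successive powers of 10 modulo 29:
  10^0=1  10^1=10  10^2=13  10^3=14  10^4=24  10^5=8
  10^6=22
So 10^6 ≡ 22 (mod 29), giving x = 6.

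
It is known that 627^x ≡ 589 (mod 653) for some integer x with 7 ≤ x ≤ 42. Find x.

Compute 627^7 mod 653 = 363, then multiply by 627 repeatedly:
  627^7=363  627^8=357  627^9=513  627^10=375  627^11=45
  627^12=136  627^13=382  627^14=516  627^15=297  627^16=114
  627^17=301  627^18=10  627^19=393  627^20=230  627^21=550
  627^22=66  627^23=243  627^24=212  627^25=365  627^26=305
  627^27=559  627^28=485  627^29=450  627^30=54  627^31=555
  627^32=589
Found 589 at exponent 32.

32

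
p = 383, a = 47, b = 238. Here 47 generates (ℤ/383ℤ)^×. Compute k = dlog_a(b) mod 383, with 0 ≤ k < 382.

Baby-step giant-step with m = ceil(sqrt(382)) = 20.
Baby table (47^j mod 383 for j=0..19):
  0:1  1:47  2:294  3:30  4:261  5:11  6:134  7:170
  8:330  9:190  10:121  11:325  12:338  13:183  14:175  15:182
  16:128  17:271  18:98  19:10
Giant step factor: 47^(-20) ≡ 361 (mod 383).
Scan 238·361^i mod 383 for i = 0, 1, …:
  i=0: 238   i=1: 126   i=2: 292   i=3: 87
  i=4: 1
Match at i=4, j=0: k = 4·20 + 0 = 80.

80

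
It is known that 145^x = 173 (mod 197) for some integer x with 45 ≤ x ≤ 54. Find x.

54

Compute 145^45 mod 197 = 162, then multiply by 145 repeatedly:
  145^45=162  145^46=47  145^47=117  145^48=23  145^49=183
  145^50=137  145^51=165  145^52=88  145^53=152  145^54=173
Found 173 at exponent 54.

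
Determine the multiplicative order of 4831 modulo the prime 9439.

The order of 4831 must divide p − 1 = 9438 = 2 · 3 · 11^2 · 13.
Divisors: 1, 2, 3, 6, 11, 13, 22, 26, 33, 39, 66, 78, 121, 143, 242, 286, 363, 429, 726, 858, 1573, 3146, 4719, 9438.
Check each in increasing order: 4831^1 ≡ 4831;  4831^2 ≡ 5353;  4831^3 ≡ 6922;  4831^6 ≡ 1720;  4831^11 ≡ 3422;  4831^13 ≡ 6306;  4831^22 ≡ 5724;  4831^26 ≡ 8568;  4831^33 ≡ 1603;  4831^39 ≡ 972;  4831^66 ≡ 2201;  4831^78 ≡ 884;  4831^121 ≡ 4425;  4831^143 ≡ 3863;  4831^242 ≡ 4139;  4831^286 ≡ 9149;  4831^363 ≡ 3415;  4831^429 ≡ 2971;  4831^726 ≡ 5060;  4831^858 ≡ 1376;  4831^1573 ≡ 9438;  4831^3146 ≡ 1.
Smallest exponent giving 1 is 3146.

3146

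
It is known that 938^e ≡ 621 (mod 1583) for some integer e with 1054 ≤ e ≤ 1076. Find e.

1072

Compute 938^1054 mod 1583 = 789, then multiply by 938 repeatedly:
  938^1054=789  938^1055=821  938^1056=760  938^1057=530  938^1058=78
  938^1059=346  938^1060=33  938^1061=877  938^1062=1049  938^1063=919
  938^1064=870  938^1065=815  938^1066=1464  938^1067=771  938^1068=1350
  938^1069=1483  938^1070=1180  938^1071=323  938^1072=621
Found 621 at exponent 1072.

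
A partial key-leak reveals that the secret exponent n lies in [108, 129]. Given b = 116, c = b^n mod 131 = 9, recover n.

118

Compute 116^108 mod 131 = 16, then multiply by 116 repeatedly:
  116^108=16  116^109=22  116^110=63  116^111=103  116^112=27
  116^113=119  116^114=49  116^115=51  116^116=21  116^117=78
  116^118=9
Found 9 at exponent 118.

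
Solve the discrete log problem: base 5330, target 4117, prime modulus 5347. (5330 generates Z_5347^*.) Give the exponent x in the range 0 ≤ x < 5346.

1191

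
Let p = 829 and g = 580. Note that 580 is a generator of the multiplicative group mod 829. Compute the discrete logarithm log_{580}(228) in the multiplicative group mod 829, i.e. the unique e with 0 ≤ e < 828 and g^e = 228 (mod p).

Baby-step giant-step with m = ceil(sqrt(828)) = 29.
Baby table (580^j mod 829 for j=0..28):
  0:1  1:580  2:655  3:218  4:432  5:202  6:271  7:499
  8:99  9:219  10:183  11:28  12:489  13:102  14:301  15:490
  16:682  17:127  18:708  19:285  20:329  21:150  22:784  23:428
  24:369  25:138  26:456  27:29  28:240
Giant step factor: 580^(-29) ≡ 426 (mod 829).
Scan 228·426^i mod 829 for i = 0, 1, …:
  i=0: 228   i=1: 135   i=2: 309   i=3: 652
  i=4: 37   i=5: 11   i=6: 541   i=7: 4
  i=8: 46   i=9: 529   i=10: 695   i=11: 117
  i=12: 102
Match at i=12, j=13: e = 12·29 + 13 = 361.

361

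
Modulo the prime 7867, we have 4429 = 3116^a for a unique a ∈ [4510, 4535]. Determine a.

4523

Compute 3116^4510 mod 7867 = 4335, then multiply by 3116 repeatedly:
  3116^4510=4335  3116^4511=221  3116^4512=4207  3116^4513=2590  3116^4514=6765
  3116^4515=4047  3116^4516=7518  3116^4517=6029  3116^4518=7835  3116^4519=2559
  3116^4520=4573  3116^4521=2331  3116^4522=2155  3116^4523=4429
Found 4429 at exponent 4523.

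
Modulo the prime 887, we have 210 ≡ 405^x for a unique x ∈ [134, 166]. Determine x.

141

Compute 405^134 mod 887 = 101, then multiply by 405 repeatedly:
  405^134=101  405^135=103  405^136=26  405^137=773  405^138=841
  405^139=884  405^140=559  405^141=210
Found 210 at exponent 141.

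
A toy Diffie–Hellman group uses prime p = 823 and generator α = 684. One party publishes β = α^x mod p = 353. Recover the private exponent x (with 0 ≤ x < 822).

465

Baby-step giant-step with m = ceil(sqrt(822)) = 29.
Baby table (684^j mod 823 for j=0..28):
  0:1  1:684  2:392  3:653  4:586  5:23  6:95  7:786
  8:205  9:310  10:529  11:539  12:795  13:600  14:546  15:645
  16:52  17:179  18:632  19:213  20:21  21:373  22:2  23:545
  24:784  25:483  26:349  27:46  28:190
Giant step factor: 684^(-29) ≡ 367 (mod 823).
Scan 353·367^i mod 823 for i = 0, 1, …:
  i=0: 353   i=1: 340   i=2: 507   i=3: 71
  i=4: 544   i=5: 482   i=6: 772   i=7: 212
  i=8: 442   i=9: 83     …   i=15: 410
  i=16: 684
Match at i=16, j=1: x = 16·29 + 1 = 465.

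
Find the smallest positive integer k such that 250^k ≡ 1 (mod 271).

135

The order of 250 must divide p − 1 = 270 = 2 · 3^3 · 5.
Divisors: 1, 2, 3, 5, 6, 9, 10, 15, 18, 27, 30, 45, 54, 90, 135, 270.
Check each in increasing order: 250^1 ≡ 250;  250^2 ≡ 170;  250^3 ≡ 224;  250^5 ≡ 140;  250^6 ≡ 41;  250^9 ≡ 241;  250^10 ≡ 88;  250^15 ≡ 125;  250^18 ≡ 87;  250^27 ≡ 100;  250^30 ≡ 178;  250^45 ≡ 28;  250^54 ≡ 244;  250^90 ≡ 242;  250^135 ≡ 1.
Smallest exponent giving 1 is 135.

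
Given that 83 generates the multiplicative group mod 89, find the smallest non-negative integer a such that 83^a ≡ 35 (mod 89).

27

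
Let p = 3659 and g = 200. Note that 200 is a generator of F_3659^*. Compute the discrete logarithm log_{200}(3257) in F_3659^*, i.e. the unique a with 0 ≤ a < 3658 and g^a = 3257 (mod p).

Baby-step giant-step with m = ceil(sqrt(3658)) = 61.
Baby table (200^j mod 3659 for j=0..60):
  0:1  1:200  2:3410  3:1426  4:3457  5:3508  6:2731  7:1009
  8:555  9:1230  10:847  11:1086  12:1319  13:352  14:879  15:168
  16:669  17:2076  18:1733  19:2654  20:245  21:1433  22:1198  23:1765
  24:1736  25:3254  26:3157  27:2052  28:592  29:1312  30:2611  31:2622
  32:1163  33:2083  34:3133  35:911  36:2909  37:19  38:141  39:2587
  40:1481  41:3480  42:790  43:663  44:876  45:3227  46:1416  47:1457
  48:2339  49:3107  50:3029  51:2065  52:3192  53:1734  54:2854  55:3655
  56:2859  57:996  58:1614  59:808  60:604
Giant step factor: 200^(-61) ≡ 1795 (mod 3659).
Scan 3257·1795^i mod 3659 for i = 0, 1, …:
  i=0: 3257   i=1: 2892   i=2: 2678   i=3: 2743
  i=4: 2330   i=5: 113   i=6: 1590   i=7: 30
  i=8: 2624   i=9: 947     …   i=52: 3447
  i=53: 3655
Match at i=53, j=55: a = 53·61 + 55 = 3288.

3288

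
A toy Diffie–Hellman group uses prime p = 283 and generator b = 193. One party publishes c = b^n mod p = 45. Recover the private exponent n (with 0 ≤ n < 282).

Baby-step giant-step with m = ceil(sqrt(282)) = 17.
Baby table (193^j mod 283 for j=0..16):
  0:1  1:193  2:176  3:8  4:129  5:276  6:64  7:183
  8:227  9:229  10:49  11:118  12:134  13:109  14:95  15:223
  16:23
Giant step factor: 193^(-17) ≡ 124 (mod 283).
Scan 45·124^i mod 283 for i = 0, 1, …:
  i=0: 45   i=1: 203   i=2: 268   i=3: 121
  i=4: 5   i=5: 54   i=6: 187   i=7: 265
  i=8: 32   i=9: 6   i=10: 178   i=11: 281
  i=12: 35   i=13: 95
Match at i=13, j=14: n = 13·17 + 14 = 235.

235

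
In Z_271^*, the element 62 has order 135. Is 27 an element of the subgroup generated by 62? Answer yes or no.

27 ∈ ⟨62⟩ iff 27^135 ≡ 1 (mod 271), since |⟨62⟩| = 135.
27^135 mod 271 = 270.
Since 270 ≠ 1, 27 does not lie in the subgroup.

no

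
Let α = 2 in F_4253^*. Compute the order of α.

4252

The order of 2 must divide p − 1 = 4252 = 2^2 · 1063.
Divisors: 1, 2, 4, 1063, 2126, 4252.
Check each in increasing order: 2^1 ≡ 2;  2^2 ≡ 4;  2^4 ≡ 16;  2^1063 ≡ 561;  2^2126 ≡ 4252;  2^4252 ≡ 1.
Smallest exponent giving 1 is 4252.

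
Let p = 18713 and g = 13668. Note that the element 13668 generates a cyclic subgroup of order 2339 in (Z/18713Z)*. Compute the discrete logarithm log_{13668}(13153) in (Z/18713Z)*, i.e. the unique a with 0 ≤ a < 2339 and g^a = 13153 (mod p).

2207

Baby-step giant-step with m = ceil(sqrt(2339)) = 49.
Baby table (13668^j mod 18713 for j=0..48):
  0:1  1:13668  2:2345  3:14804  4:16116  5:2765  6:10473  7:9227
  8:7729  9:5087  10:10321  11:8834  12:6836  13:439  14:12092  15:240
  16:5545  17:1410  18:16203  19:12962  20:8645  21:5978  22:6346  23:2373
  24:4535  25:6924  26:5591  27:12609  28:11795  29:1565  30:1461  31:2177
  32:1566  33:15129  34:4522  35:16370  36:12532  37:7287  38:8130  39:3046
  40:15016  41:13217  42:13367  43:5137  44:1340  45:13806  46:17229  47:1580
  48:638
Giant step factor: 13668^(-49) ≡ 10368 (mod 18713).
Scan 13153·10368^i mod 18713 for i = 0, 1, …:
  i=0: 13153   i=1: 8673   i=2: 5699   i=3: 10291
  i=4: 14275   i=5: 2083   i=6: 1742   i=7: 3011
  i=8: 4764   i=9: 9545     …   i=44: 13600
  i=45: 2345
Match at i=45, j=2: a = 45·49 + 2 = 2207.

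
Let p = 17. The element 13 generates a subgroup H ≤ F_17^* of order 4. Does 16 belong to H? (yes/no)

yes

⟨13⟩ has order 4; its elements mod 17 are {1, 4, 13, 16}.
16 is in this set.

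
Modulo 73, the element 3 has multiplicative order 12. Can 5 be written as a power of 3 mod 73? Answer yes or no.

no

⟨3⟩ has order 12; its elements mod 73 are {1, 3, 8, 9, 24, 27, 46, 49, 64, 65, 70, 72}.
5 is not in this set.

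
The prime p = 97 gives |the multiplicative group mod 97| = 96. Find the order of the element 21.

96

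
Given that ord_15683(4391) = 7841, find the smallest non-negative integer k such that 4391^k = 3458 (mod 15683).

605

Baby-step giant-step with m = ceil(sqrt(7841)) = 89.
Baby table (4391^j mod 15683 for j=0..88):
  0:1  1:4391  2:6474  3:9738  4:7700  5:13835  6:9226  7:2177
  8:8260  9:10564  10:11893  11:13456  12:7435  13:10762  14:3063  15:9302
  16:6550  17:14111  18:13551  19:1139  20:14155  21:2876  22:3701  23:3503
  24:12333  25:804  26:1689  27:14023  28:3535  29:11698  30:4093  31:15328
  32:9495  33:7131  34:8953  35:11025  36:13037  37:2517  38:11315  39:421
  40:13700  41:12395  42:6435  43:11002  44:6142  45:10445  46:6903  47:11517
  48:9155  49:4076  50:3413  51:9218  52:14098  53:3517  54:11075  55:13025
  56:12557  57:12042  58:9029  59:15398  60:3205  61:5504  62:561  63:1120
  64:9141  65:5334  66:6875  67:14033  68:396  69:13706  70:7375  71:13913
  72:6698  73:5293  74:15040  75:15210  76:8896  77:11666  78:4728  79:12039
  80:11539  81:11659  82:5357  83:13770  84:6105  85:4808  86:2610  87:11920
  88:6549
Giant step factor: 4391^(-89) ≡ 2538 (mod 15683).
Scan 3458·2538^i mod 15683 for i = 0, 1, …:
  i=0: 3458   i=1: 9607   i=2: 11184   i=3: 14445
  i=4: 10239   i=5: 15534   i=6: 13913
Match at i=6, j=71: k = 6·89 + 71 = 605.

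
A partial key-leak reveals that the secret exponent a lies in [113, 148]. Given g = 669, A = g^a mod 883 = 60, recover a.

118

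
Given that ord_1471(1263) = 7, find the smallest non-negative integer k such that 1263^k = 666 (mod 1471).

3

Successive powers of 1263 modulo 1471:
  1263^0=1  1263^1=1263  1263^2=605  1263^3=666
So 1263^3 ≡ 666 (mod 1471), giving k = 3.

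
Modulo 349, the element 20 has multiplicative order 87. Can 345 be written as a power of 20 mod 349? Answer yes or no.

yes

345 ∈ ⟨20⟩ iff 345^87 ≡ 1 (mod 349), since |⟨20⟩| = 87.
345^87 mod 349 = 1.
Since 1 = 1, 345 lies in the subgroup.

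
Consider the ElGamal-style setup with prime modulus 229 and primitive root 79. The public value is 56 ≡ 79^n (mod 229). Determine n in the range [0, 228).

46

Baby-step giant-step with m = ceil(sqrt(228)) = 16.
Baby table (79^j mod 229 for j=0..15):
  0:1  1:79  2:58  3:2  4:158  5:116  6:4  7:87
  8:3  9:8  10:174  11:6  12:16  13:119  14:12  15:32
Giant step factor: 79^(-16) ≡ 51 (mod 229).
Scan 56·51^i mod 229 for i = 0, 1, …:
  i=0: 56   i=1: 108   i=2: 12
Match at i=2, j=14: n = 2·16 + 14 = 46.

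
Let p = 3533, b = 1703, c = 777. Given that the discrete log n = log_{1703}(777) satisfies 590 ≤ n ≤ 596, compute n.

Compute 1703^590 mod 3533 = 1301, then multiply by 1703 repeatedly:
  1703^590=1301  1703^591=412  1703^592=2102  1703^593=777
Found 777 at exponent 593.

593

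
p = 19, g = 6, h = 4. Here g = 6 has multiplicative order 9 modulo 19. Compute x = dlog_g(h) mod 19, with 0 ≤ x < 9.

Successive powers of 6 modulo 19:
  6^0=1  6^1=6  6^2=17  6^3=7  6^4=4
So 6^4 ≡ 4 (mod 19), giving x = 4.

4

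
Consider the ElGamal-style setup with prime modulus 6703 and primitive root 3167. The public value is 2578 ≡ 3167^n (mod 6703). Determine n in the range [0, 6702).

6280

Baby-step giant-step with m = ceil(sqrt(6702)) = 82.
Baby table (3167^j mod 6703 for j=0..81):
  0:1  1:3167  2:2201  3:6150  4:4835  5:2793  6:4174  7:742
  8:3864  9:4313  10:5260  11:1465  12:1179  13:322  14:918  15:4907
  16:2915  17:1774  18:1144  19:3428  20:4319  21:4153  22:1265  23:4564
  24:2520  25:4270  26:3139  27:664  28:4849  29:210  30:1473  31:6406
  32:4524  33:3197  34:3369  35:5150  36:1651  37:377  38:825  39:5308
  40:6015  41:6282  42:590  43:5096  44:4911  45:2177  46:3875  47:5635
  48:2659  49:2085  50:740  51:4233  52:6614  53:6366  54:5201  55:2296
  56:5380  57:6137  58:3882  59:992  60:4660  61:4917  62:1070  63:3675
  64:2317  65:4857  66:5437  67:5675  68:1982  69:2986  70:5432  71:3246
  72:4383  73:5751  74:1366  75:2687  76:3622  77:2041  78:2155  79:1231
  80:4134  81:1419
Giant step factor: 3167^(-82) ≡ 2450 (mod 6703).
Scan 2578·2450^i mod 6703 for i = 0, 1, …:
  i=0: 2578   i=1: 1874   i=2: 6448   i=3: 5332
  i=4: 5956   i=5: 6472   i=6: 3805   i=7: 5080
  i=8: 5232   i=9: 2264     …   i=75: 2592
  i=76: 2659
Match at i=76, j=48: n = 76·82 + 48 = 6280.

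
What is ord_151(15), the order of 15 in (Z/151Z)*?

The order of 15 must divide p − 1 = 150 = 2 · 3 · 5^2.
Divisors: 1, 2, 3, 5, 6, 10, 15, 25, 30, 50, 75, 150.
Check each in increasing order: 15^1 ≡ 15;  15^2 ≡ 74;  15^3 ≡ 53;  15^5 ≡ 147;  15^6 ≡ 91;  15^10 ≡ 16;  15^15 ≡ 87;  15^25 ≡ 33;  15^30 ≡ 19;  15^50 ≡ 32;  15^75 ≡ 150;  15^150 ≡ 1.
Smallest exponent giving 1 is 150.

150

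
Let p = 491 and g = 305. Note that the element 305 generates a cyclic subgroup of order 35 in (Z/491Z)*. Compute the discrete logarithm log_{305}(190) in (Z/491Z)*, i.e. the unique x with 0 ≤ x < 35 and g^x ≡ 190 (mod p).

Successive powers of 305 modulo 491:
  305^0=1  305^1=305  305^2=226  305^3=190
So 305^3 ≡ 190 (mod 491), giving x = 3.

3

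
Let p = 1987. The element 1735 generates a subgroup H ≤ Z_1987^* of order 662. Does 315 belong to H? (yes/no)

yes

315 ∈ ⟨1735⟩ iff 315^662 ≡ 1 (mod 1987), since |⟨1735⟩| = 662.
315^662 mod 1987 = 1.
Since 1 = 1, 315 lies in the subgroup.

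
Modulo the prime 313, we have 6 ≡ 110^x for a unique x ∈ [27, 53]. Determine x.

42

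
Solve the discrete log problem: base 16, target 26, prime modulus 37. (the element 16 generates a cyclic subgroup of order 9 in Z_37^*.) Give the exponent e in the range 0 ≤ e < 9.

Successive powers of 16 modulo 37:
  16^0=1  16^1=16  16^2=34  16^3=26
So 16^3 ≡ 26 (mod 37), giving e = 3.

3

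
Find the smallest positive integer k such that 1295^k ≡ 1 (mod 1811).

The order of 1295 must divide p − 1 = 1810 = 2 · 5 · 181.
Divisors: 1, 2, 5, 10, 181, 362, 905, 1810.
Check each in increasing order: 1295^1 ≡ 1295;  1295^2 ≡ 39;  1295^5 ≡ 1138;  1295^10 ≡ 179;  1295^181 ≡ 619;  1295^362 ≡ 1040;  1295^905 ≡ 1810;  1295^1810 ≡ 1.
Smallest exponent giving 1 is 1810.

1810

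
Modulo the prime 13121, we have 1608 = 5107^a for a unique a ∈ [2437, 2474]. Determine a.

2449

Compute 5107^2437 mod 13121 = 10262, then multiply by 5107 repeatedly:
  5107^2437=10262  5107^2438=2760  5107^2439=3366  5107^2440=1652  5107^2441=13082
  5107^2442=10763  5107^2443=2772  5107^2444=12166  5107^2445=3827  5107^2446=7320
  5107^2447=1511  5107^2448=1529  5107^2449=1608
Found 1608 at exponent 2449.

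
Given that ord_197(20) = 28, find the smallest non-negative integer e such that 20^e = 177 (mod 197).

Successive powers of 20 modulo 197:
  20^0=1  20^1=20  20^2=6  20^3=120  20^4=36  20^5=129
  20^6=19  20^7=183  20^8=114  20^9=113  20^10=93  20^11=87
  20^12=164  20^13=128  20^14=196  20^15=177
So 20^15 ≡ 177 (mod 197), giving e = 15.

15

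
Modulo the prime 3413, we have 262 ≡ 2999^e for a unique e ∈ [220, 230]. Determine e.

225

Compute 2999^220 mod 3413 = 155, then multiply by 2999 repeatedly:
  2999^220=155  2999^221=677  2999^222=3001  2999^223=3331  2999^224=3231
  2999^225=262
Found 262 at exponent 225.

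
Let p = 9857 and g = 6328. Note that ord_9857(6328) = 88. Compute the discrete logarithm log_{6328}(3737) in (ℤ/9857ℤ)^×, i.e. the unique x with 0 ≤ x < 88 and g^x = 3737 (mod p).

Baby-step giant-step with m = ceil(sqrt(88)) = 10.
Baby table (6328^j mod 9857 for j=0..9):
  0:1  1:6328  2:4450  3:8008  4:9644  5:2545  6:8279  7:9414
  8:5941  9:50
Giant step factor: 6328^(-10) ≡ 8231 (mod 9857).
Scan 3737·8231^i mod 9857 for i = 0, 1, …:
  i=0: 3737   i=1: 5407   i=2: 662   i=3: 7858
  i=4: 7421   i=5: 8279
Match at i=5, j=6: x = 5·10 + 6 = 56.

56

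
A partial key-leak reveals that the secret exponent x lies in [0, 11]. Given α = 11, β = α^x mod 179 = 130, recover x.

5

Compute 11^0 mod 179 = 1, then multiply by 11 repeatedly:
  11^0=1  11^1=11  11^2=121  11^3=78  11^4=142
  11^5=130
Found 130 at exponent 5.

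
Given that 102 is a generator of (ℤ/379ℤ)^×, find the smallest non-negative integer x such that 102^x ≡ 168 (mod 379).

43

Baby-step giant-step with m = ceil(sqrt(378)) = 20.
Baby table (102^j mod 379 for j=0..19):
  0:1  1:102  2:171  3:8  4:58  5:231  6:64  7:85
  8:332  9:133  10:301  11:3  12:306  13:134  14:24  15:174
  16:314  17:192  18:255  19:238
Giant step factor: 102^(-20) ≡ 19 (mod 379).
Scan 168·19^i mod 379 for i = 0, 1, …:
  i=0: 168   i=1: 160   i=2: 8
Match at i=2, j=3: x = 2·20 + 3 = 43.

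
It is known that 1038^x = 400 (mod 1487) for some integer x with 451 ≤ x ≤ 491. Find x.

Compute 1038^451 mod 1487 = 1478, then multiply by 1038 repeatedly:
  1038^451=1478  1038^452=1067  1038^453=1218  1038^454=334  1038^455=221
  1038^456=400
Found 400 at exponent 456.

456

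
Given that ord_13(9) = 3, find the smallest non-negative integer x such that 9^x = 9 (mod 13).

Successive powers of 9 modulo 13:
  9^0=1  9^1=9
So 9^1 ≡ 9 (mod 13), giving x = 1.

1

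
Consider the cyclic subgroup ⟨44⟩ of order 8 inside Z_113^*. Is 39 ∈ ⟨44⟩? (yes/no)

⟨44⟩ has order 8; its elements mod 113 are {1, 15, 18, 44, 69, 95, 98, 112}.
39 is not in this set.

no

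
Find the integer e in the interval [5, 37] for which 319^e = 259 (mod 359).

15

Compute 319^5 mod 359 = 83, then multiply by 319 repeatedly:
  319^5=83  319^6=270  319^7=329  319^8=123  319^9=106
  319^10=68  319^11=152  319^12=23  319^13=157  319^14=182
  319^15=259
Found 259 at exponent 15.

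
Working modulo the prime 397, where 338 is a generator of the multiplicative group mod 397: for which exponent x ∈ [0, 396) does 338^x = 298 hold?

378

Baby-step giant-step with m = ceil(sqrt(396)) = 20.
Baby table (338^j mod 397 for j=0..19):
  0:1  1:338  2:305  3:267  4:127  5:50  6:226  7:164
  8:249  9:395  10:118  11:184  12:260  13:143  14:297  15:342
  16:69  17:296  18:4  19:161
Giant step factor: 338^(-20) ≡ 178 (mod 397).
Scan 298·178^i mod 397 for i = 0, 1, …:
  i=0: 298   i=1: 243   i=2: 378   i=3: 191
  i=4: 253   i=5: 173   i=6: 225   i=7: 350
  i=8: 368   i=9: 396     …   i=17: 116
  i=18: 4
Match at i=18, j=18: x = 18·20 + 18 = 378.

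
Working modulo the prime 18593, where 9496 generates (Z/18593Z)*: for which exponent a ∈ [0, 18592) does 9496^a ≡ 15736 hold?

11005

Baby-step giant-step with m = ceil(sqrt(18592)) = 137.
Baby table (9496^j mod 18593 for j=0..136):
  0:1  1:9496  2:16559  3:3263  4:9510  5:759  6:11973  7:18006
  8:3748  9:4006  10:18291  11:14123  12:699  13:3  14:9895  15:12491
  16:9789  17:9937  18:2277  19:17326  20:16832  21:11244  22:12018  23:17687
  24:5183  25:2097  26:9  27:11092  28:287  29:10774  30:11218  31:6831
  32:14792  33:13310  34:15139  35:17461  36:15875  37:15549  38:6291  39:27
  40:14683  41:861  42:13729  43:15061  44:1900  45:7190  46:2744  47:8231
  48:15197  49:10439  50:9461  51:280  52:81  53:6863  54:2583  55:4001
  56:7997  57:5700  58:2977  59:8232  60:6100  61:8405  62:12724  63:9790
  64:840  65:243  66:1996  67:7749  68:12003  69:5398  70:17100  71:8931
  72:6103  73:18300  74:6622  75:986  76:10777  77:2520  78:729  79:5988
  80:4654  81:17416  82:16194  83:14114  84:8200  85:18309  86:17714  87:1273
  88:2958  89:13738  90:7560  91:2187  92:17964  93:13962  94:15062  95:11396
  96:5156  97:6007  98:17741  99:15956  100:3819  101:8874  102:4028  103:4087
  104:6561  105:16706  106:4700  107:8000  108:15595  109:15468  110:18021  111:16037
  112:10682  113:11457  114:8029  115:12084  116:12261  117:1090  118:12932  119:14100
  120:5407  121:9599  122:9218  123:16877  124:10925  125:13453  126:15778  127:5494
  128:17659  129:18190  130:3270  131:1610  132:5114  133:16221  134:10204  135:9061
  136:13445
Giant step factor: 9496^(-137) ≡ 15086 (mod 18593).
Scan 15736·15086^i mod 18593 for i = 0, 1, …:
  i=0: 15736   i=1: 16465   i=2: 7103   i=3: 4399
  i=4: 4897   i=5: 6153   i=6: 7902   i=7: 9849
  i=8: 5351   i=9: 12973     …   i=79: 4568
  i=80: 7190
Match at i=80, j=45: a = 80·137 + 45 = 11005.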